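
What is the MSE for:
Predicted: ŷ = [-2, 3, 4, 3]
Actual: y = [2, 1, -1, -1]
MSE = 15.25

MSE = (1/4)((-2-2)² + (3-1)² + (4--1)² + (3--1)²) = (1/4)(16 + 4 + 25 + 16) = 15.25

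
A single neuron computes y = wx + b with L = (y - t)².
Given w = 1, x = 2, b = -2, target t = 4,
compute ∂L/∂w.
∂L/∂w = -16

y = wx + b = (1)(2) + -2 = 0
∂L/∂y = 2(y - t) = 2(0 - 4) = -8
∂y/∂w = x = 2
∂L/∂w = ∂L/∂y · ∂y/∂w = -8 × 2 = -16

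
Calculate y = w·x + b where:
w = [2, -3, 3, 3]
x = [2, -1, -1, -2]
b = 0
y = -2

y = (2)(2) + (-3)(-1) + (3)(-1) + (3)(-2) + 0 = -2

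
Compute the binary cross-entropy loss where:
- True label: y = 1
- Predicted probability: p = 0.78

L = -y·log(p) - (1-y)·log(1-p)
L = 0.2485

L = -1·log(0.78) - 0·log(0.22) = -log(0.78) = 0.2485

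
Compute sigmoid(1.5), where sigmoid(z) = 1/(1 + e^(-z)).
0.8176

sigmoid(1.5) = 1/(1 + e^(-1.5)) = 1/(1 + 0.2231) = 0.8176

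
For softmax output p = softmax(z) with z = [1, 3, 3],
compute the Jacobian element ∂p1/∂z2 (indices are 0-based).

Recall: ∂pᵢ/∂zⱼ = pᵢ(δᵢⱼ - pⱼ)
∂p1/∂z2 = -0.2193

p = softmax(z) = [0.06338, 0.4683, 0.4683]
p1 = 0.4683, p2 = 0.4683

∂p1/∂z2 = -p1 × p2 = -0.4683 × 0.4683 = -0.2193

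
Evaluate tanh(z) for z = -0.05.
-0.04996

tanh(-0.05) = (e^(-0.05) - e^(0.05))/(e^(-0.05) + e^(0.05)) = -0.04996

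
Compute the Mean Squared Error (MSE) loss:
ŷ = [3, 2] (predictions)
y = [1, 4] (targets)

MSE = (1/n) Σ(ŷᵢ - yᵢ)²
MSE = 4

MSE = (1/2)((3-1)² + (2-4)²) = (1/2)(4 + 4) = 4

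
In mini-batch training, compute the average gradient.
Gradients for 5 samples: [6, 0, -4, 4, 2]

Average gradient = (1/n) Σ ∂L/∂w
Average gradient = 1.6

Average = (1/5)(6 + 0 + -4 + 4 + 2) = 8/5 = 1.6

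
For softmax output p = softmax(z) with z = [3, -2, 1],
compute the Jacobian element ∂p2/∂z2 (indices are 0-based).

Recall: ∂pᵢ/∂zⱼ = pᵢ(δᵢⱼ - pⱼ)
∂p2/∂z2 = 0.1045

p = softmax(z) = [0.8756, 0.0059, 0.1185]
p2 = 0.1185

∂p2/∂z2 = p2(1 - p2) = 0.1185 × (1 - 0.1185) = 0.1045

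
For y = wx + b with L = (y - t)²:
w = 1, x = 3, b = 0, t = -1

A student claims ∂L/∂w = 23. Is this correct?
Incorrect

y = (1)(3) + 0 = 3
∂L/∂y = 2(y - t) = 2(3 - -1) = 8
∂y/∂w = x = 3
∂L/∂w = 8 × 3 = 24

Claimed value: 23
Incorrect: The correct gradient is 24.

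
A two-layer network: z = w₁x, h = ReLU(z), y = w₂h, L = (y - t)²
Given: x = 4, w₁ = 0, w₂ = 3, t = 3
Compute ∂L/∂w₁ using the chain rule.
∂L/∂w₁ = 0

Forward pass:
z = w₁x = 0×4 = 0
h = ReLU(0) = 0
y = w₂h = 3×0 = 0

Backward pass:
∂L/∂y = 2(y - t) = 2(0 - 3) = -6
∂y/∂h = w₂ = 3
∂h/∂z = 0 (ReLU derivative)
∂z/∂w₁ = x = 4

∂L/∂w₁ = -6 × 3 × 0 × 4 = 0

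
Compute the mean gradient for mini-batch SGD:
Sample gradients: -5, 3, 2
Average gradient = 0

Average = (1/3)(-5 + 3 + 2) = 0/3 = 0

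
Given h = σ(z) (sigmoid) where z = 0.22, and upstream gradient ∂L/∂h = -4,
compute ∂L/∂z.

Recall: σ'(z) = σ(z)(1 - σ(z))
∂L/∂z = -0.988

σ(0.22) = 0.5548
σ'(0.22) = σ(0.22)(1 - σ(0.22)) = 0.5548 × 0.4452 = 0.247
∂L/∂z = ∂L/∂h · σ'(z) = -4 × 0.247 = -0.988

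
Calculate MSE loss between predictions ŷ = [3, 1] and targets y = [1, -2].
MSE = 6.5

MSE = (1/2)((3-1)² + (1--2)²) = (1/2)(4 + 9) = 6.5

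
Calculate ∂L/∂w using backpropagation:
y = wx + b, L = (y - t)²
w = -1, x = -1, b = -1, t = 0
∂L/∂w = 0

y = wx + b = (-1)(-1) + -1 = 0
∂L/∂y = 2(y - t) = 2(0 - 0) = 0
∂y/∂w = x = -1
∂L/∂w = ∂L/∂y · ∂y/∂w = 0 × -1 = 0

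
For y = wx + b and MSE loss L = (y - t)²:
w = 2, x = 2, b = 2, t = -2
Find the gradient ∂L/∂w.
∂L/∂w = 32

y = wx + b = (2)(2) + 2 = 6
∂L/∂y = 2(y - t) = 2(6 - -2) = 16
∂y/∂w = x = 2
∂L/∂w = ∂L/∂y · ∂y/∂w = 16 × 2 = 32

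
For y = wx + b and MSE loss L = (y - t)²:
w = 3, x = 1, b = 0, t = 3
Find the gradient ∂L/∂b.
∂L/∂b = 0

y = wx + b = (3)(1) + 0 = 3
∂L/∂y = 2(y - t) = 2(3 - 3) = 0
∂y/∂b = 1
∂L/∂b = ∂L/∂y · ∂y/∂b = 0 × 1 = 0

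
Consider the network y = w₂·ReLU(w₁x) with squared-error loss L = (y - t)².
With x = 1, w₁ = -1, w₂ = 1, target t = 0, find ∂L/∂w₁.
∂L/∂w₁ = 0

Forward pass:
z = w₁x = -1×1 = -1
h = ReLU(-1) = 0
y = w₂h = 1×0 = 0

Backward pass:
∂L/∂y = 2(y - t) = 2(0 - 0) = 0
∂y/∂h = w₂ = 1
∂h/∂z = 0 (ReLU derivative)
∂z/∂w₁ = x = 1

∂L/∂w₁ = 0 × 1 × 0 × 1 = 0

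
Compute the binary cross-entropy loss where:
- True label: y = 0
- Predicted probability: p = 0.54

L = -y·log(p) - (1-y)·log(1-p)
L = 0.7765

L = -0·log(0.54) - 1·log(0.46) = -log(0.46) = 0.7765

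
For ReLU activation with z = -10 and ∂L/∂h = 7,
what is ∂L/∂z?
∂L/∂z = 0

h = ReLU(-10) = 0
Since z < 0: ∂h/∂z = 0
∂L/∂z = ∂L/∂h · ∂h/∂z = 7 × 0 = 0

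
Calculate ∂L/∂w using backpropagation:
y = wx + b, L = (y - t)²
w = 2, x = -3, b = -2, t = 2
∂L/∂w = 60

y = wx + b = (2)(-3) + -2 = -8
∂L/∂y = 2(y - t) = 2(-8 - 2) = -20
∂y/∂w = x = -3
∂L/∂w = ∂L/∂y · ∂y/∂w = -20 × -3 = 60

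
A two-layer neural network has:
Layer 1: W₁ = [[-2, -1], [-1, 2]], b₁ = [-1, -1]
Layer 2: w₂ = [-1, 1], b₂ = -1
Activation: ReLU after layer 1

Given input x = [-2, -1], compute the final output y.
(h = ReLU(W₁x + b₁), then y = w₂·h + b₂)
y = -5

Layer 1 pre-activation: z₁ = [4, -1]
After ReLU: h = [4, 0]
Layer 2 output: y = -1×4 + 1×0 + -1 = -5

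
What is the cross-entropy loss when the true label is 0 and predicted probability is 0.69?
L = 1.171

L = -0·log(0.69) - 1·log(0.31) = -log(0.31) = 1.171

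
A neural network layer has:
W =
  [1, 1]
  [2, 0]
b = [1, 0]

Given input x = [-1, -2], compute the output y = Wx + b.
y = [-2, -2]

Wx = [1×-1 + 1×-2, 2×-1 + 0×-2]
   = [-3, -2]
y = Wx + b = [-3 + 1, -2 + 0] = [-2, -2]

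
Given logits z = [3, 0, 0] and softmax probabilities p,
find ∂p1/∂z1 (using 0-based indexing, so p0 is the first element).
∂p1/∂z1 = 0.04323

p = softmax(z) = [0.9094, 0.04528, 0.04528]
p1 = 0.04528

∂p1/∂z1 = p1(1 - p1) = 0.04528 × (1 - 0.04528) = 0.04323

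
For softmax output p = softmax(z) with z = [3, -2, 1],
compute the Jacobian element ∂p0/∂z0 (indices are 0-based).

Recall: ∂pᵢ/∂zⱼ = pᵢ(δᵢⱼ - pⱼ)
∂p0/∂z0 = 0.1089

p = softmax(z) = [0.8756, 0.0059, 0.1185]
p0 = 0.8756

∂p0/∂z0 = p0(1 - p0) = 0.8756 × (1 - 0.8756) = 0.1089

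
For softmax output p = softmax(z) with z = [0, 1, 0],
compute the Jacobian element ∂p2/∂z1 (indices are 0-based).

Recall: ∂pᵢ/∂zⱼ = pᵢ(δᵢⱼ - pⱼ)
∂p2/∂z1 = -0.1221

p = softmax(z) = [0.2119, 0.5761, 0.2119]
p2 = 0.2119, p1 = 0.5761

∂p2/∂z1 = -p2 × p1 = -0.2119 × 0.5761 = -0.1221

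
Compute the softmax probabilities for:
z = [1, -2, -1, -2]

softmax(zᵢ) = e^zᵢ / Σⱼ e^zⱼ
p = [0.8098, 0.0403, 0.1096, 0.0403]

exp(z) = [2.718, 0.1353, 0.3679, 0.1353]
Sum = 3.357
p = [0.8098, 0.0403, 0.1096, 0.0403]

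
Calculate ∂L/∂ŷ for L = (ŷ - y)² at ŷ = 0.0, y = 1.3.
∂L/∂ŷ = -2.6

∂L/∂ŷ = 2(ŷ - y) = 2(0.0 - 1.3) = 2(-1.3) = -2.6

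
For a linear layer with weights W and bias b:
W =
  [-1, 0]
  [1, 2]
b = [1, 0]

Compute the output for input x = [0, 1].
y = [1, 2]

Wx = [-1×0 + 0×1, 1×0 + 2×1]
   = [0, 2]
y = Wx + b = [0 + 1, 2 + 0] = [1, 2]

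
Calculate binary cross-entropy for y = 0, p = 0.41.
L = 0.5276

L = -0·log(0.41) - 1·log(0.59) = -log(0.59) = 0.5276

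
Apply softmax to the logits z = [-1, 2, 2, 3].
p = [0.0104, 0.2097, 0.2097, 0.5701]

exp(z) = [0.3679, 7.389, 7.389, 20.09]
Sum = 35.23
p = [0.0104, 0.2097, 0.2097, 0.5701]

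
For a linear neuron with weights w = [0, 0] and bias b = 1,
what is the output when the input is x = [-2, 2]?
y = 1

y = (0)(-2) + (0)(2) + 1 = 1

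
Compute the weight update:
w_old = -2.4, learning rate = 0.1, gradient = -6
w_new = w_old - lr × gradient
w_new = -1.8

w_new = w - η·∂L/∂w = -2.4 - 0.1×(-6) = -2.4 - (-0.6) = -1.8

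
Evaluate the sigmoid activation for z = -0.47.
0.3846

sigmoid(-0.47) = 1/(1 + e^(0.47)) = 1/(1 + 1.6) = 0.3846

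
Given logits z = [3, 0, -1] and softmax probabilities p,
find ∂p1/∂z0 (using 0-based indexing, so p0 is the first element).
∂p1/∂z0 = -0.04364

p = softmax(z) = [0.9362, 0.04661, 0.01715]
p1 = 0.04661, p0 = 0.9362

∂p1/∂z0 = -p1 × p0 = -0.04661 × 0.9362 = -0.04364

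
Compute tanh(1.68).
0.9329

tanh(1.68) = (e^(1.68) - e^(-1.68))/(e^(1.68) + e^(-1.68)) = 0.9329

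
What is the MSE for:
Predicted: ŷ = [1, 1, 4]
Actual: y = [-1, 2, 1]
MSE = 4.667

MSE = (1/3)((1--1)² + (1-2)² + (4-1)²) = (1/3)(4 + 1 + 9) = 4.667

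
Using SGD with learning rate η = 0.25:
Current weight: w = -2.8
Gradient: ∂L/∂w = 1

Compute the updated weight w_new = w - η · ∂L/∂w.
w_new = -3.05

w_new = w - η·∂L/∂w = -2.8 - 0.25×(1) = -2.8 - (0.25) = -3.05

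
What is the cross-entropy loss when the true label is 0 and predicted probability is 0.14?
L = 0.1508

L = -0·log(0.14) - 1·log(0.86) = -log(0.86) = 0.1508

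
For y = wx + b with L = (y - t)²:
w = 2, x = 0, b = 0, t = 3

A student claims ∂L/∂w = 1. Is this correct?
Incorrect

y = (2)(0) + 0 = 0
∂L/∂y = 2(y - t) = 2(0 - 3) = -6
∂y/∂w = x = 0
∂L/∂w = -6 × 0 = 0

Claimed value: 1
Incorrect: The correct gradient is 0.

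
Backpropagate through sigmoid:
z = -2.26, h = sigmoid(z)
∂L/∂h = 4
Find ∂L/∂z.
∂L/∂z = 0.3422

σ(-2.26) = 0.09449
σ'(-2.26) = σ(-2.26)(1 - σ(-2.26)) = 0.09449 × 0.9055 = 0.08556
∂L/∂z = ∂L/∂h · σ'(z) = 4 × 0.08556 = 0.3422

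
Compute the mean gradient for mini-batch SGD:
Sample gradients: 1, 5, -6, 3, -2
Average gradient = 0.2

Average = (1/5)(1 + 5 + -6 + 3 + -2) = 1/5 = 0.2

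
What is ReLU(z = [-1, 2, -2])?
h = [0, 2, 0]

ReLU applied element-wise: max(0,-1)=0, max(0,2)=2, max(0,-2)=0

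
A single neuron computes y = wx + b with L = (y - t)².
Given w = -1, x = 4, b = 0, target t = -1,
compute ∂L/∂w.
∂L/∂w = -24

y = wx + b = (-1)(4) + 0 = -4
∂L/∂y = 2(y - t) = 2(-4 - -1) = -6
∂y/∂w = x = 4
∂L/∂w = ∂L/∂y · ∂y/∂w = -6 × 4 = -24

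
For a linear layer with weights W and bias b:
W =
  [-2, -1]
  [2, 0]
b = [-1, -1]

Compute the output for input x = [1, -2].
y = [-1, 1]

Wx = [-2×1 + -1×-2, 2×1 + 0×-2]
   = [0, 2]
y = Wx + b = [0 + -1, 2 + -1] = [-1, 1]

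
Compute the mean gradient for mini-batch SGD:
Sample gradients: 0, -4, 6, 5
Average gradient = 1.75

Average = (1/4)(0 + -4 + 6 + 5) = 7/4 = 1.75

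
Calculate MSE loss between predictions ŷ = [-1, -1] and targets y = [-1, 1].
MSE = 2

MSE = (1/2)((-1--1)² + (-1-1)²) = (1/2)(0 + 4) = 2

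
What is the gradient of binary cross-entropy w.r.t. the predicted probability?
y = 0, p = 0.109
∂L/∂p = 1.122

∂L/∂p = -y/p + (1-y)/(1-p) = 0 + 1/0.891 = 1.122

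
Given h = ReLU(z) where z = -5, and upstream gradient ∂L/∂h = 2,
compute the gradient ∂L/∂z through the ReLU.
∂L/∂z = 0

h = ReLU(-5) = 0
Since z < 0: ∂h/∂z = 0
∂L/∂z = ∂L/∂h · ∂h/∂z = 2 × 0 = 0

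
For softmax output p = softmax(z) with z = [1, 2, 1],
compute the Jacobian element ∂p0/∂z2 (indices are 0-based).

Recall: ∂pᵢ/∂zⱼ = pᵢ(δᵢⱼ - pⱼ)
∂p0/∂z2 = -0.04492

p = softmax(z) = [0.2119, 0.5761, 0.2119]
p0 = 0.2119, p2 = 0.2119

∂p0/∂z2 = -p0 × p2 = -0.2119 × 0.2119 = -0.04492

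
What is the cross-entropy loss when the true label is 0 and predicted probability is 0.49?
L = 0.6733

L = -0·log(0.49) - 1·log(0.51) = -log(0.51) = 0.6733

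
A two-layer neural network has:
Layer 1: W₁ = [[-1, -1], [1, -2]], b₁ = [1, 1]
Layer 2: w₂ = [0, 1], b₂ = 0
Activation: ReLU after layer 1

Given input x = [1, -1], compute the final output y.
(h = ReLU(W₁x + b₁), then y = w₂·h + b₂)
y = 4

Layer 1 pre-activation: z₁ = [1, 4]
After ReLU: h = [1, 4]
Layer 2 output: y = 0×1 + 1×4 + 0 = 4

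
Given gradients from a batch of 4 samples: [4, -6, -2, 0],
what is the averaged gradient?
Average gradient = -1

Average = (1/4)(4 + -6 + -2 + 0) = -4/4 = -1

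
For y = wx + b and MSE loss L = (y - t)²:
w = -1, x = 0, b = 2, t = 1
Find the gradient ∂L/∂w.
∂L/∂w = 0

y = wx + b = (-1)(0) + 2 = 2
∂L/∂y = 2(y - t) = 2(2 - 1) = 2
∂y/∂w = x = 0
∂L/∂w = ∂L/∂y · ∂y/∂w = 2 × 0 = 0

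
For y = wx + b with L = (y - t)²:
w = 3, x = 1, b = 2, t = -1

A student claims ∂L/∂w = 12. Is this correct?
Correct

y = (3)(1) + 2 = 5
∂L/∂y = 2(y - t) = 2(5 - -1) = 12
∂y/∂w = x = 1
∂L/∂w = 12 × 1 = 12

Claimed value: 12
Correct: The correct gradient is 12.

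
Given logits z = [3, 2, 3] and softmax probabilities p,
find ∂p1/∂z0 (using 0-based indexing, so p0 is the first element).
∂p1/∂z0 = -0.06561

p = softmax(z) = [0.4223, 0.1554, 0.4223]
p1 = 0.1554, p0 = 0.4223

∂p1/∂z0 = -p1 × p0 = -0.1554 × 0.4223 = -0.06561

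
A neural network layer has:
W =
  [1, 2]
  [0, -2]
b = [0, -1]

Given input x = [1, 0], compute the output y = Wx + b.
y = [1, -1]

Wx = [1×1 + 2×0, 0×1 + -2×0]
   = [1, 0]
y = Wx + b = [1 + 0, 0 + -1] = [1, -1]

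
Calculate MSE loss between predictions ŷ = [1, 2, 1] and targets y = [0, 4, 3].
MSE = 3

MSE = (1/3)((1-0)² + (2-4)² + (1-3)²) = (1/3)(1 + 4 + 4) = 3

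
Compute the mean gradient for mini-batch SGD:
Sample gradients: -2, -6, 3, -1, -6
Average gradient = -2.4

Average = (1/5)(-2 + -6 + 3 + -1 + -6) = -12/5 = -2.4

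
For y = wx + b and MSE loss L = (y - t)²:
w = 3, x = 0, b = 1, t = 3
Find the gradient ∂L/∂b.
∂L/∂b = -4

y = wx + b = (3)(0) + 1 = 1
∂L/∂y = 2(y - t) = 2(1 - 3) = -4
∂y/∂b = 1
∂L/∂b = ∂L/∂y · ∂y/∂b = -4 × 1 = -4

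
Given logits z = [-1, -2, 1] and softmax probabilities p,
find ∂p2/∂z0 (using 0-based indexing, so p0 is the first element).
∂p2/∂z0 = -0.09636

p = softmax(z) = [0.1142, 0.04201, 0.8438]
p2 = 0.8438, p0 = 0.1142

∂p2/∂z0 = -p2 × p0 = -0.8438 × 0.1142 = -0.09636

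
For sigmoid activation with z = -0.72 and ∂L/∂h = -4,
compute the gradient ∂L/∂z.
∂L/∂z = -0.8808

σ(-0.72) = 0.3274
σ'(-0.72) = σ(-0.72)(1 - σ(-0.72)) = 0.3274 × 0.6726 = 0.2202
∂L/∂z = ∂L/∂h · σ'(z) = -4 × 0.2202 = -0.8808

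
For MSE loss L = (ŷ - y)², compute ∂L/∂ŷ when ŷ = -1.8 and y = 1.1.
∂L/∂ŷ = -5.8

∂L/∂ŷ = 2(ŷ - y) = 2(-1.8 - 1.1) = 2(-2.9) = -5.8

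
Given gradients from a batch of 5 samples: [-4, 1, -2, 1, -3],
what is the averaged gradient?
Average gradient = -1.4

Average = (1/5)(-4 + 1 + -2 + 1 + -3) = -7/5 = -1.4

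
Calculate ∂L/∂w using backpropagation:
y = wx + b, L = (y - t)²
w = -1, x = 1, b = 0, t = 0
∂L/∂w = -2

y = wx + b = (-1)(1) + 0 = -1
∂L/∂y = 2(y - t) = 2(-1 - 0) = -2
∂y/∂w = x = 1
∂L/∂w = ∂L/∂y · ∂y/∂w = -2 × 1 = -2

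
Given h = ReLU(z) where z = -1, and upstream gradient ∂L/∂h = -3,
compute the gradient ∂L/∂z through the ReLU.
∂L/∂z = 0

h = ReLU(-1) = 0
Since z < 0: ∂h/∂z = 0
∂L/∂z = ∂L/∂h · ∂h/∂z = -3 × 0 = 0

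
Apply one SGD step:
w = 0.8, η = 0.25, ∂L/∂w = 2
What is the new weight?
w_new = 0.3

w_new = w - η·∂L/∂w = 0.8 - 0.25×(2) = 0.8 - (0.5) = 0.3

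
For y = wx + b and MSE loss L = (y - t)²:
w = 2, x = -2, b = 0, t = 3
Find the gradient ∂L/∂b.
∂L/∂b = -14

y = wx + b = (2)(-2) + 0 = -4
∂L/∂y = 2(y - t) = 2(-4 - 3) = -14
∂y/∂b = 1
∂L/∂b = ∂L/∂y · ∂y/∂b = -14 × 1 = -14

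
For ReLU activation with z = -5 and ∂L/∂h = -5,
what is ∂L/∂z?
∂L/∂z = 0

h = ReLU(-5) = 0
Since z < 0: ∂h/∂z = 0
∂L/∂z = ∂L/∂h · ∂h/∂z = -5 × 0 = 0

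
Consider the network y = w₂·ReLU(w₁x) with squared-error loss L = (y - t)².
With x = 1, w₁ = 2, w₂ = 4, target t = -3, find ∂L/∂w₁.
∂L/∂w₁ = 88

Forward pass:
z = w₁x = 2×1 = 2
h = ReLU(2) = 2
y = w₂h = 4×2 = 8

Backward pass:
∂L/∂y = 2(y - t) = 2(8 - -3) = 22
∂y/∂h = w₂ = 4
∂h/∂z = 1 (ReLU derivative)
∂z/∂w₁ = x = 1

∂L/∂w₁ = 22 × 4 × 1 × 1 = 88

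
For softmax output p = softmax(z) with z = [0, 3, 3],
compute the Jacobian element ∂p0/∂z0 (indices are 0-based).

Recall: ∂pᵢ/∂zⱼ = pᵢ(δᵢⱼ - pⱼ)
∂p0/∂z0 = 0.0237

p = softmax(z) = [0.02429, 0.4879, 0.4879]
p0 = 0.02429

∂p0/∂z0 = p0(1 - p0) = 0.02429 × (1 - 0.02429) = 0.0237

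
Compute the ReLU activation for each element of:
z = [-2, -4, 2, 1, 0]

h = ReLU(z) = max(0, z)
h = [0, 0, 2, 1, 0]

ReLU applied element-wise: max(0,-2)=0, max(0,-4)=0, max(0,2)=2, max(0,1)=1, max(0,0)=0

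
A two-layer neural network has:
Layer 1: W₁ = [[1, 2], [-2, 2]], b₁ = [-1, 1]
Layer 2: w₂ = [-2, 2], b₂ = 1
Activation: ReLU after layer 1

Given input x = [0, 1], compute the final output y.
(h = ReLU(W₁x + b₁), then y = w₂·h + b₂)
y = 5

Layer 1 pre-activation: z₁ = [1, 3]
After ReLU: h = [1, 3]
Layer 2 output: y = -2×1 + 2×3 + 1 = 5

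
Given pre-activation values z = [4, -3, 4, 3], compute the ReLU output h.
h = [4, 0, 4, 3]

ReLU applied element-wise: max(0,4)=4, max(0,-3)=0, max(0,4)=4, max(0,3)=3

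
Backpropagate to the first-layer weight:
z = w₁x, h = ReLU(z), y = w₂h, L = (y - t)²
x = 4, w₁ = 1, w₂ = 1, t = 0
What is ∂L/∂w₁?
∂L/∂w₁ = 32

Forward pass:
z = w₁x = 1×4 = 4
h = ReLU(4) = 4
y = w₂h = 1×4 = 4

Backward pass:
∂L/∂y = 2(y - t) = 2(4 - 0) = 8
∂y/∂h = w₂ = 1
∂h/∂z = 1 (ReLU derivative)
∂z/∂w₁ = x = 4

∂L/∂w₁ = 8 × 1 × 1 × 4 = 32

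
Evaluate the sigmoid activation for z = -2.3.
0.09112

sigmoid(-2.3) = 1/(1 + e^(2.3)) = 1/(1 + 9.974) = 0.09112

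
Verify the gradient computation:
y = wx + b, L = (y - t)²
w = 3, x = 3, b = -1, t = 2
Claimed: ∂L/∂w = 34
Incorrect

y = (3)(3) + -1 = 8
∂L/∂y = 2(y - t) = 2(8 - 2) = 12
∂y/∂w = x = 3
∂L/∂w = 12 × 3 = 36

Claimed value: 34
Incorrect: The correct gradient is 36.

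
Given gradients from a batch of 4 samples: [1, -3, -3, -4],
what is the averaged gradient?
Average gradient = -2.25

Average = (1/4)(1 + -3 + -3 + -4) = -9/4 = -2.25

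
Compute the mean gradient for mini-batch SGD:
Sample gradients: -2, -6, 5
Average gradient = -1

Average = (1/3)(-2 + -6 + 5) = -3/3 = -1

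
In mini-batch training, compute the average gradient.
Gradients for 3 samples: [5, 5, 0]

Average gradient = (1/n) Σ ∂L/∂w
Average gradient = 3.333

Average = (1/3)(5 + 5 + 0) = 10/3 = 3.333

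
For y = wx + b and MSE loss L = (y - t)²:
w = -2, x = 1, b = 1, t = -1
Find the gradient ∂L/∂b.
∂L/∂b = 0

y = wx + b = (-2)(1) + 1 = -1
∂L/∂y = 2(y - t) = 2(-1 - -1) = 0
∂y/∂b = 1
∂L/∂b = ∂L/∂y · ∂y/∂b = 0 × 1 = 0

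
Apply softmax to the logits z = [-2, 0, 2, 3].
p = [0.0047, 0.035, 0.2583, 0.702]

exp(z) = [0.1353, 1, 7.389, 20.09]
Sum = 28.61
p = [0.0047, 0.035, 0.2583, 0.702]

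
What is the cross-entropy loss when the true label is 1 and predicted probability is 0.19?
L = 1.661

L = -1·log(0.19) - 0·log(0.81) = -log(0.19) = 1.661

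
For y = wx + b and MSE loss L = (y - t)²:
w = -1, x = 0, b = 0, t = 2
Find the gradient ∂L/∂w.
∂L/∂w = 0

y = wx + b = (-1)(0) + 0 = 0
∂L/∂y = 2(y - t) = 2(0 - 2) = -4
∂y/∂w = x = 0
∂L/∂w = ∂L/∂y · ∂y/∂w = -4 × 0 = 0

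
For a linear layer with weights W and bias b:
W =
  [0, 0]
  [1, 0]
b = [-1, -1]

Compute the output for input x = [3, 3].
y = [-1, 2]

Wx = [0×3 + 0×3, 1×3 + 0×3]
   = [0, 3]
y = Wx + b = [0 + -1, 3 + -1] = [-1, 2]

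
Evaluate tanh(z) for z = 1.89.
0.9554

tanh(1.89) = (e^(1.89) - e^(-1.89))/(e^(1.89) + e^(-1.89)) = 0.9554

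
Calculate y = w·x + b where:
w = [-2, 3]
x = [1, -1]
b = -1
y = -6

y = (-2)(1) + (3)(-1) + -1 = -6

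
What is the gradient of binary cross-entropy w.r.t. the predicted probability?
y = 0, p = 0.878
∂L/∂p = 8.197

∂L/∂p = -y/p + (1-y)/(1-p) = 0 + 1/0.122 = 8.197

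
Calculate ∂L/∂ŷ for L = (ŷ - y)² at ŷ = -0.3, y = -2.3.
∂L/∂ŷ = 4.0

∂L/∂ŷ = 2(ŷ - y) = 2(-0.3 - -2.3) = 2(2.0) = 4.0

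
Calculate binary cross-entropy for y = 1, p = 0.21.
L = 1.561

L = -1·log(0.21) - 0·log(0.79) = -log(0.21) = 1.561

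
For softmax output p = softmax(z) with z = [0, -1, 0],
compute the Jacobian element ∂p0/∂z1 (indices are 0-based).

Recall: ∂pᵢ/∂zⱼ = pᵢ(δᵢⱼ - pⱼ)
∂p0/∂z1 = -0.06561

p = softmax(z) = [0.4223, 0.1554, 0.4223]
p0 = 0.4223, p1 = 0.1554

∂p0/∂z1 = -p0 × p1 = -0.4223 × 0.1554 = -0.06561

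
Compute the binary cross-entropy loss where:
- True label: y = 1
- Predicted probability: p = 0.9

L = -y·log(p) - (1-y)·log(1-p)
L = 0.1054

L = -1·log(0.9) - 0·log(0.1) = -log(0.9) = 0.1054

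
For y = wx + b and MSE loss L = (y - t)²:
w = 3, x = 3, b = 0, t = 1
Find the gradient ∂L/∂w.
∂L/∂w = 48

y = wx + b = (3)(3) + 0 = 9
∂L/∂y = 2(y - t) = 2(9 - 1) = 16
∂y/∂w = x = 3
∂L/∂w = ∂L/∂y · ∂y/∂w = 16 × 3 = 48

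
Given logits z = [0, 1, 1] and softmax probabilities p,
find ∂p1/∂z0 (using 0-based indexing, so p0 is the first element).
∂p1/∂z0 = -0.06561

p = softmax(z) = [0.1554, 0.4223, 0.4223]
p1 = 0.4223, p0 = 0.1554

∂p1/∂z0 = -p1 × p0 = -0.4223 × 0.1554 = -0.06561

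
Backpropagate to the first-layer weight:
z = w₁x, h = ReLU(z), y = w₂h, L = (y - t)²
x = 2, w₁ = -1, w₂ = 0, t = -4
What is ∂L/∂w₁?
∂L/∂w₁ = 0

Forward pass:
z = w₁x = -1×2 = -2
h = ReLU(-2) = 0
y = w₂h = 0×0 = 0

Backward pass:
∂L/∂y = 2(y - t) = 2(0 - -4) = 8
∂y/∂h = w₂ = 0
∂h/∂z = 0 (ReLU derivative)
∂z/∂w₁ = x = 2

∂L/∂w₁ = 8 × 0 × 0 × 2 = 0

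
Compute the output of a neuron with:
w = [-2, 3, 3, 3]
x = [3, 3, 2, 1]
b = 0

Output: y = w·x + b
y = 12

y = (-2)(3) + (3)(3) + (3)(2) + (3)(1) + 0 = 12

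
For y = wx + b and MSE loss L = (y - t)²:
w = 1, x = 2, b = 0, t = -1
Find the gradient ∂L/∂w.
∂L/∂w = 12

y = wx + b = (1)(2) + 0 = 2
∂L/∂y = 2(y - t) = 2(2 - -1) = 6
∂y/∂w = x = 2
∂L/∂w = ∂L/∂y · ∂y/∂w = 6 × 2 = 12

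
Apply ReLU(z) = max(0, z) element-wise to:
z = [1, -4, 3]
h = [1, 0, 3]

ReLU applied element-wise: max(0,1)=1, max(0,-4)=0, max(0,3)=3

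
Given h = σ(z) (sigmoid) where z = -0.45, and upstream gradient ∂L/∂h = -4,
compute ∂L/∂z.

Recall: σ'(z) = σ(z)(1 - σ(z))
∂L/∂z = -0.951

σ(-0.45) = 0.3894
σ'(-0.45) = σ(-0.45)(1 - σ(-0.45)) = 0.3894 × 0.6106 = 0.2378
∂L/∂z = ∂L/∂h · σ'(z) = -4 × 0.2378 = -0.951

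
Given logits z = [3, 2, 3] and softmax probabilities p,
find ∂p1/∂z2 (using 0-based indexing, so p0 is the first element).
∂p1/∂z2 = -0.06561

p = softmax(z) = [0.4223, 0.1554, 0.4223]
p1 = 0.1554, p2 = 0.4223

∂p1/∂z2 = -p1 × p2 = -0.1554 × 0.4223 = -0.06561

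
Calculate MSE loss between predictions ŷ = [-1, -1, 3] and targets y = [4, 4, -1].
MSE = 22

MSE = (1/3)((-1-4)² + (-1-4)² + (3--1)²) = (1/3)(25 + 25 + 16) = 22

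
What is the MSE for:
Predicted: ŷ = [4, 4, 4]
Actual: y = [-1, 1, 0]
MSE = 16.67

MSE = (1/3)((4--1)² + (4-1)² + (4-0)²) = (1/3)(25 + 9 + 16) = 16.67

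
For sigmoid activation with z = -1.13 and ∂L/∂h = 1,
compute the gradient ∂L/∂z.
∂L/∂z = 0.1845

σ(-1.13) = 0.2442
σ'(-1.13) = σ(-1.13)(1 - σ(-1.13)) = 0.2442 × 0.7558 = 0.1845
∂L/∂z = ∂L/∂h · σ'(z) = 1 × 0.1845 = 0.1845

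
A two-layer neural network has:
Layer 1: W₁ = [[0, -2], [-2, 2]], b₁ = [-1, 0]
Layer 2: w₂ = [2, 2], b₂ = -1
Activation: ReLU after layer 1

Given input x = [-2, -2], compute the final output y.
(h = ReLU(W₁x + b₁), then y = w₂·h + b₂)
y = 5

Layer 1 pre-activation: z₁ = [3, 0]
After ReLU: h = [3, 0]
Layer 2 output: y = 2×3 + 2×0 + -1 = 5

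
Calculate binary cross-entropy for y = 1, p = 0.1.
L = 2.303

L = -1·log(0.1) - 0·log(0.9) = -log(0.1) = 2.303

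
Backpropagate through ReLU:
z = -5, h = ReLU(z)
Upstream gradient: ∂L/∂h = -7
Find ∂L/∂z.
∂L/∂z = 0

h = ReLU(-5) = 0
Since z < 0: ∂h/∂z = 0
∂L/∂z = ∂L/∂h · ∂h/∂z = -7 × 0 = 0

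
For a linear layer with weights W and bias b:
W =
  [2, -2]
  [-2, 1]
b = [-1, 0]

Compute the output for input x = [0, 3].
y = [-7, 3]

Wx = [2×0 + -2×3, -2×0 + 1×3]
   = [-6, 3]
y = Wx + b = [-6 + -1, 3 + 0] = [-7, 3]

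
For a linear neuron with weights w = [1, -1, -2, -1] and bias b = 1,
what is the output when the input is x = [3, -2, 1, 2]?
y = 2

y = (1)(3) + (-1)(-2) + (-2)(1) + (-1)(2) + 1 = 2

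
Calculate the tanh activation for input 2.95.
0.9945

tanh(2.95) = (e^(2.95) - e^(-2.95))/(e^(2.95) + e^(-2.95)) = 0.9945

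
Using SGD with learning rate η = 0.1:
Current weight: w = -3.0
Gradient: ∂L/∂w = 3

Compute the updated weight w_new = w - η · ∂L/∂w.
w_new = -3.3

w_new = w - η·∂L/∂w = -3.0 - 0.1×(3) = -3.0 - (0.3) = -3.3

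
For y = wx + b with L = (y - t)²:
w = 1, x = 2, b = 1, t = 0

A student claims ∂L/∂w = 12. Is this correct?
Correct

y = (1)(2) + 1 = 3
∂L/∂y = 2(y - t) = 2(3 - 0) = 6
∂y/∂w = x = 2
∂L/∂w = 6 × 2 = 12

Claimed value: 12
Correct: The correct gradient is 12.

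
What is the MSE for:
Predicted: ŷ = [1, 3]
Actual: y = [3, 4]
MSE = 2.5

MSE = (1/2)((1-3)² + (3-4)²) = (1/2)(4 + 1) = 2.5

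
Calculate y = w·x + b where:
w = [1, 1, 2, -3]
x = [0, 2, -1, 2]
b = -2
y = -8

y = (1)(0) + (1)(2) + (2)(-1) + (-3)(2) + -2 = -8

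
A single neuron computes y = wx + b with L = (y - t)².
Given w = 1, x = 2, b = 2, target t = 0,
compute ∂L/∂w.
∂L/∂w = 16

y = wx + b = (1)(2) + 2 = 4
∂L/∂y = 2(y - t) = 2(4 - 0) = 8
∂y/∂w = x = 2
∂L/∂w = ∂L/∂y · ∂y/∂w = 8 × 2 = 16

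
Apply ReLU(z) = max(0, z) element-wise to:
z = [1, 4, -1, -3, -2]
h = [1, 4, 0, 0, 0]

ReLU applied element-wise: max(0,1)=1, max(0,4)=4, max(0,-1)=0, max(0,-3)=0, max(0,-2)=0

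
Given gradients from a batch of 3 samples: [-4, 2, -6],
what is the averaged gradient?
Average gradient = -2.667

Average = (1/3)(-4 + 2 + -6) = -8/3 = -2.667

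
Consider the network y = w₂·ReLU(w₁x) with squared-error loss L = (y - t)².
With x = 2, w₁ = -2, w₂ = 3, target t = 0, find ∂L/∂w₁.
∂L/∂w₁ = 0

Forward pass:
z = w₁x = -2×2 = -4
h = ReLU(-4) = 0
y = w₂h = 3×0 = 0

Backward pass:
∂L/∂y = 2(y - t) = 2(0 - 0) = 0
∂y/∂h = w₂ = 3
∂h/∂z = 0 (ReLU derivative)
∂z/∂w₁ = x = 2

∂L/∂w₁ = 0 × 3 × 0 × 2 = 0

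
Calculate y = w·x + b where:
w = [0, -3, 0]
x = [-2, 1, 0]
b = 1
y = -2

y = (0)(-2) + (-3)(1) + (0)(0) + 1 = -2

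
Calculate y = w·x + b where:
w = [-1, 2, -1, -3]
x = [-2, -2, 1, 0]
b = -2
y = -5

y = (-1)(-2) + (2)(-2) + (-1)(1) + (-3)(0) + -2 = -5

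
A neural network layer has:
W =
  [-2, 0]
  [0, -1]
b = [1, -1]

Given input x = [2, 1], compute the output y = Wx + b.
y = [-3, -2]

Wx = [-2×2 + 0×1, 0×2 + -1×1]
   = [-4, -1]
y = Wx + b = [-4 + 1, -1 + -1] = [-3, -2]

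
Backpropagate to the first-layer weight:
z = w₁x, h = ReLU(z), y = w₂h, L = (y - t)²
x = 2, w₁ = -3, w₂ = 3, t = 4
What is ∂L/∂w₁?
∂L/∂w₁ = 0

Forward pass:
z = w₁x = -3×2 = -6
h = ReLU(-6) = 0
y = w₂h = 3×0 = 0

Backward pass:
∂L/∂y = 2(y - t) = 2(0 - 4) = -8
∂y/∂h = w₂ = 3
∂h/∂z = 0 (ReLU derivative)
∂z/∂w₁ = x = 2

∂L/∂w₁ = -8 × 3 × 0 × 2 = 0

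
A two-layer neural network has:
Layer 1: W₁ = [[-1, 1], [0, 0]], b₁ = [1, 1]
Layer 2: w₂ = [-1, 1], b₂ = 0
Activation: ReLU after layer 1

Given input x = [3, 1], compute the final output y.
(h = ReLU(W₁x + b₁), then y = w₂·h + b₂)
y = 1

Layer 1 pre-activation: z₁ = [-1, 1]
After ReLU: h = [0, 1]
Layer 2 output: y = -1×0 + 1×1 + 0 = 1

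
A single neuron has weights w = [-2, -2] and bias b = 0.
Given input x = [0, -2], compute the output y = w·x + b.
y = 4

y = (-2)(0) + (-2)(-2) + 0 = 4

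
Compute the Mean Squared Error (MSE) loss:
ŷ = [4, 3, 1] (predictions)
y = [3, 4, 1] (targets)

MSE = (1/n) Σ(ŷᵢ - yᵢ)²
MSE = 0.6667

MSE = (1/3)((4-3)² + (3-4)² + (1-1)²) = (1/3)(1 + 1 + 0) = 0.6667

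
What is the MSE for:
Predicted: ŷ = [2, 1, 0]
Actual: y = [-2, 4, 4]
MSE = 13.67

MSE = (1/3)((2--2)² + (1-4)² + (0-4)²) = (1/3)(16 + 9 + 16) = 13.67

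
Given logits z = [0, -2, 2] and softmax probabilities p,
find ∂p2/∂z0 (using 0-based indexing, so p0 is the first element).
∂p2/∂z0 = -0.1017

p = softmax(z) = [0.1173, 0.01588, 0.8668]
p2 = 0.8668, p0 = 0.1173

∂p2/∂z0 = -p2 × p0 = -0.8668 × 0.1173 = -0.1017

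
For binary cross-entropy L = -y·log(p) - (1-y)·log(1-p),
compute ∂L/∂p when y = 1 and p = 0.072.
∂L/∂p = -13.89

∂L/∂p = -y/p + (1-y)/(1-p) = -1/0.072 + 0 = -13.89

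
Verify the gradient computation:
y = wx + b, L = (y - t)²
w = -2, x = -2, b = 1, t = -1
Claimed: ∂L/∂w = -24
Correct

y = (-2)(-2) + 1 = 5
∂L/∂y = 2(y - t) = 2(5 - -1) = 12
∂y/∂w = x = -2
∂L/∂w = 12 × -2 = -24

Claimed value: -24
Correct: The correct gradient is -24.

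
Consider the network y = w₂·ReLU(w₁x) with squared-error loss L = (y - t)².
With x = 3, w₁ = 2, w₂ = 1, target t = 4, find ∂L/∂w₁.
∂L/∂w₁ = 12

Forward pass:
z = w₁x = 2×3 = 6
h = ReLU(6) = 6
y = w₂h = 1×6 = 6

Backward pass:
∂L/∂y = 2(y - t) = 2(6 - 4) = 4
∂y/∂h = w₂ = 1
∂h/∂z = 1 (ReLU derivative)
∂z/∂w₁ = x = 3

∂L/∂w₁ = 4 × 1 × 1 × 3 = 12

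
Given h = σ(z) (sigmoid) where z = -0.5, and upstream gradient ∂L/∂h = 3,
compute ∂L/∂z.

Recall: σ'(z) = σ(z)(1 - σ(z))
∂L/∂z = 0.705

σ(-0.5) = 0.3775
σ'(-0.5) = σ(-0.5)(1 - σ(-0.5)) = 0.3775 × 0.6225 = 0.235
∂L/∂z = ∂L/∂h · σ'(z) = 3 × 0.235 = 0.705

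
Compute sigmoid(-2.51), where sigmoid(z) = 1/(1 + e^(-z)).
0.07516

sigmoid(-2.51) = 1/(1 + e^(2.51)) = 1/(1 + 12.3) = 0.07516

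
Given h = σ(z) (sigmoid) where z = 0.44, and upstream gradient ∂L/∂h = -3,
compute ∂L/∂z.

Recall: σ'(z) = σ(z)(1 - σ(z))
∂L/∂z = -0.7148

σ(0.44) = 0.6083
σ'(0.44) = σ(0.44)(1 - σ(0.44)) = 0.6083 × 0.3917 = 0.2383
∂L/∂z = ∂L/∂h · σ'(z) = -3 × 0.2383 = -0.7148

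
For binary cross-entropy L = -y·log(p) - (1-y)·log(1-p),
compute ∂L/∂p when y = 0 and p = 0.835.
∂L/∂p = 6.061

∂L/∂p = -y/p + (1-y)/(1-p) = 0 + 1/0.165 = 6.061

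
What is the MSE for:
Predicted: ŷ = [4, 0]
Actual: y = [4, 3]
MSE = 4.5

MSE = (1/2)((4-4)² + (0-3)²) = (1/2)(0 + 9) = 4.5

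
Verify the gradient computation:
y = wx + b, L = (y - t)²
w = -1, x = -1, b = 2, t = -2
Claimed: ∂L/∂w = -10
Correct

y = (-1)(-1) + 2 = 3
∂L/∂y = 2(y - t) = 2(3 - -2) = 10
∂y/∂w = x = -1
∂L/∂w = 10 × -1 = -10

Claimed value: -10
Correct: The correct gradient is -10.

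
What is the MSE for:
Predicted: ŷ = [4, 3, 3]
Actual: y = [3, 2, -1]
MSE = 6

MSE = (1/3)((4-3)² + (3-2)² + (3--1)²) = (1/3)(1 + 1 + 16) = 6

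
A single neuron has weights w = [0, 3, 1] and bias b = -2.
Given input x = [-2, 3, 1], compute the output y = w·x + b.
y = 8

y = (0)(-2) + (3)(3) + (1)(1) + -2 = 8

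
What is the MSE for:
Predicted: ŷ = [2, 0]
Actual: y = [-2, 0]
MSE = 8

MSE = (1/2)((2--2)² + (0-0)²) = (1/2)(16 + 0) = 8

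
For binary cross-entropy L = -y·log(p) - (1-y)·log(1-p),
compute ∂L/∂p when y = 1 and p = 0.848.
∂L/∂p = -1.179

∂L/∂p = -y/p + (1-y)/(1-p) = -1/0.848 + 0 = -1.179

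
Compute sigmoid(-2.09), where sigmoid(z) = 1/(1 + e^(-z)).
0.1101

sigmoid(-2.09) = 1/(1 + e^(2.09)) = 1/(1 + 8.085) = 0.1101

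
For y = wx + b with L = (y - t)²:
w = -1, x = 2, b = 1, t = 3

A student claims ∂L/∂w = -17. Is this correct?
Incorrect

y = (-1)(2) + 1 = -1
∂L/∂y = 2(y - t) = 2(-1 - 3) = -8
∂y/∂w = x = 2
∂L/∂w = -8 × 2 = -16

Claimed value: -17
Incorrect: The correct gradient is -16.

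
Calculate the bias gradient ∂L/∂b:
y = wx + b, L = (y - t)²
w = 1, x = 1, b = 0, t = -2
∂L/∂b = 6

y = wx + b = (1)(1) + 0 = 1
∂L/∂y = 2(y - t) = 2(1 - -2) = 6
∂y/∂b = 1
∂L/∂b = ∂L/∂y · ∂y/∂b = 6 × 1 = 6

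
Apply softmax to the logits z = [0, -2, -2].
p = [0.787, 0.1065, 0.1065]

exp(z) = [1, 0.1353, 0.1353]
Sum = 1.271
p = [0.787, 0.1065, 0.1065]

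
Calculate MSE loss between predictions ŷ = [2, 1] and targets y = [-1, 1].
MSE = 4.5

MSE = (1/2)((2--1)² + (1-1)²) = (1/2)(9 + 0) = 4.5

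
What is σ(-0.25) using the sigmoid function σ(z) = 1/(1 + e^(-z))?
0.4378

sigmoid(-0.25) = 1/(1 + e^(0.25)) = 1/(1 + 1.284) = 0.4378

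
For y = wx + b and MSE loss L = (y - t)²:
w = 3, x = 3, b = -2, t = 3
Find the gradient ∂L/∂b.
∂L/∂b = 8

y = wx + b = (3)(3) + -2 = 7
∂L/∂y = 2(y - t) = 2(7 - 3) = 8
∂y/∂b = 1
∂L/∂b = ∂L/∂y · ∂y/∂b = 8 × 1 = 8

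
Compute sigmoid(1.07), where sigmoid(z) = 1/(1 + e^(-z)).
0.7446

sigmoid(1.07) = 1/(1 + e^(-1.07)) = 1/(1 + 0.343) = 0.7446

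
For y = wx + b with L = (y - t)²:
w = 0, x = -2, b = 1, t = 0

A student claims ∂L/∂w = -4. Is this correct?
Correct

y = (0)(-2) + 1 = 1
∂L/∂y = 2(y - t) = 2(1 - 0) = 2
∂y/∂w = x = -2
∂L/∂w = 2 × -2 = -4

Claimed value: -4
Correct: The correct gradient is -4.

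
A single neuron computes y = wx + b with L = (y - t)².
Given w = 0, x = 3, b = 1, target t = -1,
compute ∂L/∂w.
∂L/∂w = 12

y = wx + b = (0)(3) + 1 = 1
∂L/∂y = 2(y - t) = 2(1 - -1) = 4
∂y/∂w = x = 3
∂L/∂w = ∂L/∂y · ∂y/∂w = 4 × 3 = 12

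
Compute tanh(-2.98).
-0.9949

tanh(-2.98) = (e^(-2.98) - e^(2.98))/(e^(-2.98) + e^(2.98)) = -0.9949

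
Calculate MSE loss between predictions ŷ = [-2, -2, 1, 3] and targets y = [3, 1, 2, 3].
MSE = 8.75

MSE = (1/4)((-2-3)² + (-2-1)² + (1-2)² + (3-3)²) = (1/4)(25 + 9 + 1 + 0) = 8.75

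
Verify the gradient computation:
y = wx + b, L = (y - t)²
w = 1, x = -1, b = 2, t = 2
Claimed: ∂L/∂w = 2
Correct

y = (1)(-1) + 2 = 1
∂L/∂y = 2(y - t) = 2(1 - 2) = -2
∂y/∂w = x = -1
∂L/∂w = -2 × -1 = 2

Claimed value: 2
Correct: The correct gradient is 2.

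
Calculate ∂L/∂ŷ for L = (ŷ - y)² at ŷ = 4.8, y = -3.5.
∂L/∂ŷ = 16.6

∂L/∂ŷ = 2(ŷ - y) = 2(4.8 - -3.5) = 2(8.3) = 16.6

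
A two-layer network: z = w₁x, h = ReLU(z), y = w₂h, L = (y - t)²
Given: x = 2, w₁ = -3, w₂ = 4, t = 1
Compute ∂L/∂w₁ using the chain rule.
∂L/∂w₁ = 0

Forward pass:
z = w₁x = -3×2 = -6
h = ReLU(-6) = 0
y = w₂h = 4×0 = 0

Backward pass:
∂L/∂y = 2(y - t) = 2(0 - 1) = -2
∂y/∂h = w₂ = 4
∂h/∂z = 0 (ReLU derivative)
∂z/∂w₁ = x = 2

∂L/∂w₁ = -2 × 4 × 0 × 2 = 0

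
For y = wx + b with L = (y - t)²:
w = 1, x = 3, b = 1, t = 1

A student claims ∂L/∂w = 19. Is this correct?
Incorrect

y = (1)(3) + 1 = 4
∂L/∂y = 2(y - t) = 2(4 - 1) = 6
∂y/∂w = x = 3
∂L/∂w = 6 × 3 = 18

Claimed value: 19
Incorrect: The correct gradient is 18.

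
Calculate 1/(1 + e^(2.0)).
0.1192

sigmoid(-2.0) = 1/(1 + e^(2.0)) = 1/(1 + 7.389) = 0.1192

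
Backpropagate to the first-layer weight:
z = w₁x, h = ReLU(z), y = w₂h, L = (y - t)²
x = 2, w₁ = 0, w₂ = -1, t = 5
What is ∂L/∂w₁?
∂L/∂w₁ = 0

Forward pass:
z = w₁x = 0×2 = 0
h = ReLU(0) = 0
y = w₂h = -1×0 = 0

Backward pass:
∂L/∂y = 2(y - t) = 2(0 - 5) = -10
∂y/∂h = w₂ = -1
∂h/∂z = 0 (ReLU derivative)
∂z/∂w₁ = x = 2

∂L/∂w₁ = -10 × -1 × 0 × 2 = 0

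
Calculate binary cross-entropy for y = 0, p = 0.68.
L = 1.139

L = -0·log(0.68) - 1·log(0.32) = -log(0.32) = 1.139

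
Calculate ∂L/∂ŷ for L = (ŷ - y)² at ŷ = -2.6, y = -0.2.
∂L/∂ŷ = -4.8

∂L/∂ŷ = 2(ŷ - y) = 2(-2.6 - -0.2) = 2(-2.4) = -4.8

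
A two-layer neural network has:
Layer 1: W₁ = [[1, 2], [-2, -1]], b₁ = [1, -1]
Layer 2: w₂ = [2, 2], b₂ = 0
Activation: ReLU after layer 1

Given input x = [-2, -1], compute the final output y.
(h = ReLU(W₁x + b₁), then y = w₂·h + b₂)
y = 8

Layer 1 pre-activation: z₁ = [-3, 4]
After ReLU: h = [0, 4]
Layer 2 output: y = 2×0 + 2×4 + 0 = 8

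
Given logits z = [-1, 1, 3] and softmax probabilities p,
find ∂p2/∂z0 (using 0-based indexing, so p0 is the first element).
∂p2/∂z0 = -0.01376

p = softmax(z) = [0.01588, 0.1173, 0.8668]
p2 = 0.8668, p0 = 0.01588

∂p2/∂z0 = -p2 × p0 = -0.8668 × 0.01588 = -0.01376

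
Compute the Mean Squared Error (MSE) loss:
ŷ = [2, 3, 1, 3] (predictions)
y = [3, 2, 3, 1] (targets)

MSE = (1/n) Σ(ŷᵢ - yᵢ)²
MSE = 2.5

MSE = (1/4)((2-3)² + (3-2)² + (1-3)² + (3-1)²) = (1/4)(1 + 1 + 4 + 4) = 2.5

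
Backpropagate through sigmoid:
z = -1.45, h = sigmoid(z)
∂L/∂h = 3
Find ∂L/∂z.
∂L/∂z = 0.4617

σ(-1.45) = 0.19
σ'(-1.45) = σ(-1.45)(1 - σ(-1.45)) = 0.19 × 0.81 = 0.1539
∂L/∂z = ∂L/∂h · σ'(z) = 3 × 0.1539 = 0.4617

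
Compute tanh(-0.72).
-0.6169

tanh(-0.72) = (e^(-0.72) - e^(0.72))/(e^(-0.72) + e^(0.72)) = -0.6169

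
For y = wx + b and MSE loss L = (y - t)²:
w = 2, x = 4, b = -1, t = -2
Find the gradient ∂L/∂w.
∂L/∂w = 72

y = wx + b = (2)(4) + -1 = 7
∂L/∂y = 2(y - t) = 2(7 - -2) = 18
∂y/∂w = x = 4
∂L/∂w = ∂L/∂y · ∂y/∂w = 18 × 4 = 72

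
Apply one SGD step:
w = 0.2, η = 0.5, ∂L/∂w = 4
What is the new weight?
w_new = -1.8

w_new = w - η·∂L/∂w = 0.2 - 0.5×(4) = 0.2 - (2) = -1.8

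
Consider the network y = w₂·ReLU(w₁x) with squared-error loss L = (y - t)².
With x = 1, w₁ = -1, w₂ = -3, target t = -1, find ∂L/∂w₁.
∂L/∂w₁ = 0

Forward pass:
z = w₁x = -1×1 = -1
h = ReLU(-1) = 0
y = w₂h = -3×0 = 0

Backward pass:
∂L/∂y = 2(y - t) = 2(0 - -1) = 2
∂y/∂h = w₂ = -3
∂h/∂z = 0 (ReLU derivative)
∂z/∂w₁ = x = 1

∂L/∂w₁ = 2 × -3 × 0 × 1 = 0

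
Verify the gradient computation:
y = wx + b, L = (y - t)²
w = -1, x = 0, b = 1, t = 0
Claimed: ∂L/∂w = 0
Correct

y = (-1)(0) + 1 = 1
∂L/∂y = 2(y - t) = 2(1 - 0) = 2
∂y/∂w = x = 0
∂L/∂w = 2 × 0 = 0

Claimed value: 0
Correct: The correct gradient is 0.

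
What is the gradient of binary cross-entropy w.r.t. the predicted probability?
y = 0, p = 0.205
∂L/∂p = 1.258

∂L/∂p = -y/p + (1-y)/(1-p) = 0 + 1/0.795 = 1.258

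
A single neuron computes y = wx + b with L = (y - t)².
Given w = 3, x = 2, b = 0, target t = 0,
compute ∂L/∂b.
∂L/∂b = 12

y = wx + b = (3)(2) + 0 = 6
∂L/∂y = 2(y - t) = 2(6 - 0) = 12
∂y/∂b = 1
∂L/∂b = ∂L/∂y · ∂y/∂b = 12 × 1 = 12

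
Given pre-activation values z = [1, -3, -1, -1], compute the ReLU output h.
h = [1, 0, 0, 0]

ReLU applied element-wise: max(0,1)=1, max(0,-3)=0, max(0,-1)=0, max(0,-1)=0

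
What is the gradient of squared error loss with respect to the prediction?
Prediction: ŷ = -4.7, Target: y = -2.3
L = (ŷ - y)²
∂L/∂ŷ = -4.8

∂L/∂ŷ = 2(ŷ - y) = 2(-4.7 - -2.3) = 2(-2.4) = -4.8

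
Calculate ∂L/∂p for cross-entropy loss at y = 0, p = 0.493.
∂L/∂p = 1.972

∂L/∂p = -y/p + (1-y)/(1-p) = 0 + 1/0.507 = 1.972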